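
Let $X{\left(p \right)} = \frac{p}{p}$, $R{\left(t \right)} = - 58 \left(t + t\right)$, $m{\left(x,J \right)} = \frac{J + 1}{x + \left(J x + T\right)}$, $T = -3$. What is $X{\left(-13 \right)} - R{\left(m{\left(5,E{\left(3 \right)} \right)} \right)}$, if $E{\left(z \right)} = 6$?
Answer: $\frac{211}{8} \approx 26.375$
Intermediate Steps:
$m{\left(x,J \right)} = \frac{1 + J}{-3 + x + J x}$ ($m{\left(x,J \right)} = \frac{J + 1}{x + \left(J x - 3\right)} = \frac{1 + J}{x + \left(-3 + J x\right)} = \frac{1 + J}{-3 + x + J x}$)
$R{\left(t \right)} = - 116 t$ ($R{\left(t \right)} = - 58 \cdot 2 t = - 116 t$)
$X{\left(p \right)} = 1$
$X{\left(-13 \right)} - R{\left(m{\left(5,E{\left(3 \right)} \right)} \right)} = 1 - - 116 \frac{1 + 6}{-3 + 5 + 6 \cdot 5} = 1 - - 116 \frac{1}{-3 + 5 + 30} \cdot 7 = 1 - - 116 \cdot \frac{1}{32} \cdot 7 = 1 - \left(-116\right) \frac{7}{32} = 1 - - \frac{203}{8} = 1 + \frac{203}{8} = \frac{211}{8}$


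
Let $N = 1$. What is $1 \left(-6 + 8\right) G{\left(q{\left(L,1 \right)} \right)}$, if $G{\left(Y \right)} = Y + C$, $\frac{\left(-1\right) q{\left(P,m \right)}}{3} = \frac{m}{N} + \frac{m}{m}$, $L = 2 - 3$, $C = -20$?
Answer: $-52$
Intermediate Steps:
$L = -1$
$q{\left(P,m \right)} = -3 - 3 m$ ($q{\left(P,m \right)} = - 3 \left(\frac{m}{1} + \frac{m}{m}\right) = - 3 \left(m 1 + 1\right) = - 3 \left(m + 1\right) = - 3 \left(1 + m\right) = -3 - 3 m$)
$G{\left(Y \right)} = -20 + Y$ ($G{\left(Y \right)} = Y - 20 = -20 + Y$)
$1 \left(-6 + 8\right) G{\left(q{\left(L,1 \right)} \right)} = 1 \left(-6 + 8\right) \left(-20 - 6\right) = 1 \cdot 2 \left(-20 - 6\right) = 2 \left(-20 - 6\right) = 2 \left(-26\right) = -52$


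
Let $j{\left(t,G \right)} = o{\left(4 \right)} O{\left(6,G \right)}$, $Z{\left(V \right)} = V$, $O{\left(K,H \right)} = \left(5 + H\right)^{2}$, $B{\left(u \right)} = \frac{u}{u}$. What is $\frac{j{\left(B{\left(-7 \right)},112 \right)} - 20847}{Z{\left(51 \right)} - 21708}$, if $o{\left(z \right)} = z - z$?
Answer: $\frac{6949}{7219} \approx 0.9626$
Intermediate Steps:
$B{\left(u \right)} = 1$
$o{\left(z \right)} = 0$
$j{\left(t,G \right)} = 0$ ($j{\left(t,G \right)} = 0 \left(5 + G\right)^{2} = 0$)
$\frac{j{\left(B{\left(-7 \right)},112 \right)} - 20847}{Z{\left(51 \right)} - 21708} = \frac{0 - 20847}{51 - 21708} = - \frac{20847}{-21657} = \left(-20847\right) \left(- \frac{1}{21657}\right) = \frac{6949}{7219}$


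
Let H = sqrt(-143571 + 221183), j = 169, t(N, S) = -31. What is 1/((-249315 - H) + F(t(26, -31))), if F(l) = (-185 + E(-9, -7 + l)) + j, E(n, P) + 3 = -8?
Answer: -124671/31085677676 + sqrt(19403)/31085677676 ≈ -4.0061e-6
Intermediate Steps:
E(n, P) = -11 (E(n, P) = -3 - 8 = -11)
H = 2*sqrt(19403) (H = sqrt(77612) = 2*sqrt(19403) ≈ 278.59)
F(l) = -27 (F(l) = (-185 - 11) + 169 = -196 + 169 = -27)
1/((-249315 - H) + F(t(26, -31))) = 1/((-249315 - 2*sqrt(19403)) - 27) = 1/(-249342 - 2*sqrt(19403))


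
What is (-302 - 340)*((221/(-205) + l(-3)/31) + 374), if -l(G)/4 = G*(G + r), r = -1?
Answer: -1515170718/6355 ≈ -2.3842e+5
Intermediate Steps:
l(G) = -4*G*(-1 + G) (l(G) = -4*G*(G - 1) = -4*G*(-1 + G))
(-302 - 340)*((221/(-205) + l(-3)/31) + 374) = (-302 - 340)*((221/(-205) + (4*(-3)*(1 - 1*(-3)))/31) + 374) = -642*((221*(-1/205) + (4*(-3)*(1 + 3))*(1/31)) + 374) = -642*((-221/205 + (4*(-3)*4)*(1/31)) + 374) = -642*((-221/205 - 48*1/31) + 374) = -642*((-221/205 - 48/31) + 374) = -642*(-16691/6355 + 374) = -642*2360079/6355 = -1515170718/6355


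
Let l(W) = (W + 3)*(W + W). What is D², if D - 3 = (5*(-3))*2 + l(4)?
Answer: 841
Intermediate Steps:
l(W) = 2*W*(3 + W) (l(W) = (3 + W)*(2*W) = 2*W*(3 + W))
D = 29 (D = 3 + ((5*(-3))*2 + 2*4*(3 + 4)) = 3 + (-15*2 + 2*4*7) = 3 + (-30 + 56) = 3 + 26 = 29)
D² = 29² = 841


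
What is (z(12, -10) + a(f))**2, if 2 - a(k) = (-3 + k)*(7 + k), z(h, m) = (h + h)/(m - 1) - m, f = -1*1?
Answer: 138384/121 ≈ 1143.7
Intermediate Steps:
f = -1
z(h, m) = -m + 2*h/(-1 + m) (z(h, m) = (2*h)/(-1 + m) - m = 2*h/(-1 + m) - m = -m + 2*h/(-1 + m))
a(k) = 2 - (-3 + k)*(7 + k)
(z(12, -10) + a(f))**2 = ((-10 - 1*(-10)**2 + 2*12)/(-1 - 10) + (23 - 1*(-1)**2 - 4*(-1)))**2 = ((-10 - 1*100 + 24)/(-11) + (23 - 1*1 + 4))**2 = (-(-10 - 100 + 24)/11 + (23 - 1 + 4))**2 = (-1/11*(-86) + 26)**2 = (86/11 + 26)**2 = (372/11)**2 = 138384/121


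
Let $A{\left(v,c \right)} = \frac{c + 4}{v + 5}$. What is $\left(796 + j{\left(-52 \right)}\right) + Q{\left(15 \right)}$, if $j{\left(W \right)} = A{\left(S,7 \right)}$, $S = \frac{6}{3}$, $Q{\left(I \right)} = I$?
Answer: $\frac{5688}{7} \approx 812.57$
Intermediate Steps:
$S = 2$ ($S = 6 \cdot \frac{1}{3} = 2$)
$A{\left(v,c \right)} = \frac{4 + c}{5 + v}$
$j{\left(W \right)} = \frac{11}{7}$ ($j{\left(W \right)} = \frac{4 + 7}{5 + 2} = \frac{1}{7} \cdot 11 = \frac{11}{7}$)
$\left(796 + j{\left(-52 \right)}\right) + Q{\left(15 \right)} = \left(796 + \frac{11}{7}\right) + 15 = \frac{5583}{7} + 15 = \frac{5688}{7}$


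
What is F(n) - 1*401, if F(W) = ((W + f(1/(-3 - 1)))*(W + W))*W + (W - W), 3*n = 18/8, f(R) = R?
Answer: -6407/16 ≈ -400.44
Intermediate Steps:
n = ¾ (n = (18/8)/3 = (18*(⅛))/3 = (⅓)*(9/4) = ¾ ≈ 0.75000)
F(W) = 2*W²*(-¼ + W) (F(W) = ((W + 1/(-3 - 1))*(W + W))*W + (W - W) = ((W + 1/(-4))*(2*W))*W + 0 = ((W - ¼)*(2*W))*W + 0 = ((-¼ + W)*(2*W))*W + 0 = (2*W*(-¼ + W))*W + 0 = 2*W²*(-¼ + W) + 0 = 2*W²*(-¼ + W))
F(n) - 1*401 = (¾)²*(-1 + 4*(¾))/2 - 1*401 = (½)*(9/16)*(-1 + 3) - 401 = (½)*(9/16)*2 - 401 = 9/16 - 401 = -6407/16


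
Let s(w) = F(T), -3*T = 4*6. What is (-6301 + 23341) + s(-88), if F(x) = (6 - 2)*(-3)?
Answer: 17028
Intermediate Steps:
T = -8 (T = -4*6/3 = -⅓*24 = -8)
F(x) = -12 (F(x) = 4*(-3) = -12)
s(w) = -12
(-6301 + 23341) + s(-88) = (-6301 + 23341) - 12 = 17040 - 12 = 17028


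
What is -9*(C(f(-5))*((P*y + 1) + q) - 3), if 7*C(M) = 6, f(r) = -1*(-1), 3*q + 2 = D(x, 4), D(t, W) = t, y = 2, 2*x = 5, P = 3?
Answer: -198/7 ≈ -28.286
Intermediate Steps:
x = 5/2 (x = (1/2)*5 = 5/2 ≈ 2.5000)
q = 1/6 (q = -2/3 + (1/3)*(5/2) = -2/3 + 5/6 = 1/6 ≈ 0.16667)
f(r) = 1
C(M) = 6/7 (C(M) = (1/7)*6 = 6/7)
-9*(C(f(-5))*((P*y + 1) + q) - 3) = -9*(6*((3*2 + 1) + 1/6)/7 - 3) = -9*(6*((6 + 1) + 1/6)/7 - 3) = -9*(6*(7 + 1/6)/7 - 3) = -9*((6/7)*(43/6) - 3) = -9*(43/7 - 3) = -9*22/7 = -198/7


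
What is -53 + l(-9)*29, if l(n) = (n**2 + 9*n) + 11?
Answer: 266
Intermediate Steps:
l(n) = 11 + n**2 + 9*n
-53 + l(-9)*29 = -53 + (11 + (-9)**2 + 9*(-9))*29 = -53 + (11 + 81 - 81)*29 = -53 + 11*29 = -53 + 319 = 266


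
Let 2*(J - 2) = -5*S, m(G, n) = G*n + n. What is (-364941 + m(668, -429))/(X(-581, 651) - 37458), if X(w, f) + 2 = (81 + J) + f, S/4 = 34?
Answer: 325971/18533 ≈ 17.589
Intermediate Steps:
S = 136 (S = 4*34 = 136)
m(G, n) = n + G*n
J = -338 (J = 2 + (-5*136)/2 = 2 + (1/2)*(-680) = 2 - 340 = -338)
X(w, f) = -259 + f (X(w, f) = -2 + ((81 - 338) + f) = -2 + (-257 + f) = -259 + f)
(-364941 + m(668, -429))/(X(-581, 651) - 37458) = (-364941 - 429*(1 + 668))/((-259 + 651) - 37458) = (-364941 - 429*669)/(392 - 37458) = (-364941 - 287001)/(-37066) = -651942*(-1/37066) = 325971/18533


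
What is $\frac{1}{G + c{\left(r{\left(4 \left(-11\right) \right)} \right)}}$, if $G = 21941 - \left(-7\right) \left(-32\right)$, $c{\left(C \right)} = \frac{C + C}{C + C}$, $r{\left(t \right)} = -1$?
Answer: $\frac{1}{21718} \approx 4.6045 \cdot 10^{-5}$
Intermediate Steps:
$c{\left(C \right)} = 1$ ($c{\left(C \right)} = \frac{2 C}{2 C} = 2 C \frac{1}{2 C} = 1$)
$G = 21717$ ($G = 21941 - 224 = 21717$)
$\frac{1}{G + c{\left(r{\left(4 \left(-11\right) \right)} \right)}} = \frac{1}{21717 + 1} = \frac{1}{21718}$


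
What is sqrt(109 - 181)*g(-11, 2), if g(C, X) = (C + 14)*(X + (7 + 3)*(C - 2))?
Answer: -2304*I*sqrt(2) ≈ -3258.3*I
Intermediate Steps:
g(C, X) = (14 + C)*(-20 + X + 10*C) (g(C, X) = (14 + C)*(X + 10*(-2 + C)) = (14 + C)*(X + (-20 + 10*C)) = (14 + C)*(-20 + X + 10*C))
sqrt(109 - 181)*g(-11, 2) = sqrt(109 - 181)*(-280 + 10*(-11)**2 + 14*2 + 120*(-11) - 11*2) = sqrt(-72)*(-280 + 10*121 + 28 - 1320 - 22) = (6*I*sqrt(2))*(-280 + 1210 + 28 - 1320 - 22) = (6*I*sqrt(2))*(-384) = -2304*I*sqrt(2)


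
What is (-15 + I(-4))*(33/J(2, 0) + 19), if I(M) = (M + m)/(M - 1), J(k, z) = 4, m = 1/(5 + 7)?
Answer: -92977/240 ≈ -387.40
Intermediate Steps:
m = 1/12 ≈ 0.083333
I(M) = (1/12 + M)/(-1 + M) (I(M) = (M + 1/12)/(M - 1) = (1/12 + M)/(-1 + M))
(-15 + I(-4))*(33/J(2, 0) + 19) = (-15 + (1/12 - 4)/(-1 - 4))*(33/4 + 19) = (-15 - 47/12/(-5))*(33*(1/4) + 19) = (-15 - 1/5*(-47/12))*(33/4 + 19) = (-15 + 47/60)*(109/4) = -853/60*109/4 = -92977/240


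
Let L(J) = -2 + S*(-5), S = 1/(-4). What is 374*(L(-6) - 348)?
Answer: -260865/2 ≈ -1.3043e+5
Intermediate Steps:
S = -¼ (S = 1*(-¼) = -¼ ≈ -0.25000)
L(J) = -¾ (L(J) = -2 - ¼*(-5) = -2 + 5/4 = -¾)
374*(L(-6) - 348) = 374*(-¾ - 348) = 374*(-1395/4) = -260865/2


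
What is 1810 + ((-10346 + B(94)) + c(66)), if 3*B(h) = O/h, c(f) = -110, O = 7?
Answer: -2438165/282 ≈ -8646.0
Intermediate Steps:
B(h) = 7/(3*h) (B(h) = (7/h)/3 = 7/(3*h))
1810 + ((-10346 + B(94)) + c(66)) = 1810 + ((-10346 + (7/3)/94) - 110) = 1810 + ((-10346 + (7/3)*(1/94)) - 110) = 1810 + ((-10346 + 7/282) - 110) = 1810 + (-2917565/282 - 110) = 1810 - 2948585/282 = -2438165/282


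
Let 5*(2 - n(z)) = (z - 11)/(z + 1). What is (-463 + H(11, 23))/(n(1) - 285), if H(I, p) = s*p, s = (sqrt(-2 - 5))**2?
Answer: 104/47 ≈ 2.2128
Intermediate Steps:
s = -7 (s = (sqrt(-7))**2 = (I*sqrt(7))**2 = -7)
H(I, p) = -7*p
n(z) = 2 - (-11 + z)/(5*(1 + z)) (n(z) = 2 - (z - 11)/(5*(z + 1)) = 2 - (-11 + z)/(5*(1 + z)))
(-463 + H(11, 23))/(n(1) - 285) = (-463 - 7*23)/(3*(7 + 3*1)/(5*(1 + 1)) - 285) = (-463 - 161)/((3/5)*(7 + 3)/2 - 285) = -624/((3/5)*(1/2)*10 - 285) = -624/(3 - 285) = -624/(-282) = -624*(-1/282) = 104/47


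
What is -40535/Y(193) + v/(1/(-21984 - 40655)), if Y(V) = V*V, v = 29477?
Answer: -68776918792482/37249 ≈ -1.8464e+9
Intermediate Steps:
Y(V) = V**2
-40535/Y(193) + v/(1/(-21984 - 40655)) = -40535/(193**2) + 29477/(1/(-21984 - 40655)) = -40535/37249 + 29477/(1/(-62639)) = -40535*1/37249 + 29477/(-1/62639) = -40535/37249 + 29477*(-62639) = -40535/37249 - 1846409803 = -68776918792482/37249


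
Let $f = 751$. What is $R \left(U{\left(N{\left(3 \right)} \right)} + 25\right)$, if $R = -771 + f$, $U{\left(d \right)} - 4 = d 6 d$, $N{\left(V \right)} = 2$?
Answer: $-1060$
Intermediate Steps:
$U{\left(d \right)} = 4 + 6 d^{2}$ ($U{\left(d \right)} = 4 + d 6 d = 4 + 6 d d = 4 + 6 d^{2}$)
$R = -20$ ($R = -771 + 751 = -20$)
$R \left(U{\left(N{\left(3 \right)} \right)} + 25\right) = - 20 \left(\left(4 + 6 \cdot 2^{2}\right) + 25\right) = - 20 \left(\left(4 + 6 \cdot 4\right) + 25\right) = - 20 \left(\left(4 + 24\right) + 25\right) = - 20 \left(28 + 25\right) = \left(-20\right) 53 = -1060$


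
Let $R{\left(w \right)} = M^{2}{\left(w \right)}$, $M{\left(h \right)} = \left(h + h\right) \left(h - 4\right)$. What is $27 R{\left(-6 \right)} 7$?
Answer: $2721600$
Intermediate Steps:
$M{\left(h \right)} = 2 h \left(-4 + h\right)$
$R{\left(w \right)} = 4 w^{2} \left(-4 + w\right)^{2}$ ($R{\left(w \right)} = \left(2 w \left(-4 + w\right)\right)^{2} = 4 w^{2} \left(-4 + w\right)^{2}$)
$27 R{\left(-6 \right)} 7 = 27 \cdot 4 \left(-6\right)^{2} \left(-4 - 6\right)^{2} \cdot 7 = 27 \cdot 4 \cdot 36 \left(-10\right)^{2} \cdot 7 = 27 \cdot 4 \cdot 36 \cdot 100 \cdot 7 = 27 \cdot 14400 \cdot 7 = 388800 \cdot 7 = 2721600$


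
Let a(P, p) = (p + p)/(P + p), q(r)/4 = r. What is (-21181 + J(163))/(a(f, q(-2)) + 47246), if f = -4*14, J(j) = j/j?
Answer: -5648/12599 ≈ -0.44829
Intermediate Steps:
q(r) = 4*r
J(j) = 1
f = -56
a(P, p) = 2*p/(P + p) (a(P, p) = (2*p)/(P + p) = 2*p/(P + p))
(-21181 + J(163))/(a(f, q(-2)) + 47246) = (-21181 + 1)/(2*(4*(-2))/(-56 + 4*(-2)) + 47246) = -21180/(2*(-8)/(-56 - 8) + 47246) = -21180/(2*(-8)/(-64) + 47246) = -21180/(2*(-8)*(-1/64) + 47246) = -21180/(¼ + 47246) = -21180/188985/4 = -21180*4/188985 = -5648/12599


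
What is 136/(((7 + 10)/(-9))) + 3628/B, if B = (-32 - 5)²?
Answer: -94940/1369 ≈ -69.350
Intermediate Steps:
B = 1369 (B = (-37)² = 1369)
136/(((7 + 10)/(-9))) + 3628/B = 136/(((7 + 10)/(-9))) + 3628/1369 = 136/((-⅑*17)) + 3628*(1/1369) = 136/(-17/9) + 3628/1369 = 136*(-9/17) + 3628/1369 = -72 + 3628/1369 = -94940/1369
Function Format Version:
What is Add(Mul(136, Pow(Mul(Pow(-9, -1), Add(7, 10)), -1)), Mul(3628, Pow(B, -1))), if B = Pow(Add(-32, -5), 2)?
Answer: Rational(-94940, 1369) ≈ -69.350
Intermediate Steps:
B = 1369 (B = Pow(-37, 2) = 1369)
Add(Mul(136, Pow(Mul(Pow(-9, -1), Add(7, 10)), -1)), Mul(3628, Pow(B, -1))) = Add(Mul(136, Pow(Mul(Pow(-9, -1), Add(7, 10)), -1)), Mul(3628, Pow(1369, -1))) = Add(Mul(136, Pow(Mul(Rational(-1, 9), 17), -1)), Mul(3628, Rational(1, 1369))) = Add(Mul(136, Pow(Rational(-17, 9), -1)), Rational(3628, 1369)) = Add(Mul(136, Rational(-9, 17)), Rational(3628, 1369)) = Add(-72, Rational(3628, 1369)) = Rational(-94940, 1369)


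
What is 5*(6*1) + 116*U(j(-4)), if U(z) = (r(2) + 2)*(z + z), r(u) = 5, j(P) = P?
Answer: -6466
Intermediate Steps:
U(z) = 14*z (U(z) = (5 + 2)*(z + z) = 7*(2*z) = 14*z)
5*(6*1) + 116*U(j(-4)) = 5*(6*1) + 116*(14*(-4)) = 5*6 + 116*(-56) = 30 - 6496 = -6466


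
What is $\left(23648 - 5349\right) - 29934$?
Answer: $-11635$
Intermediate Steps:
$\left(23648 - 5349\right) - 29934 = 18299 - 29934 = -11635$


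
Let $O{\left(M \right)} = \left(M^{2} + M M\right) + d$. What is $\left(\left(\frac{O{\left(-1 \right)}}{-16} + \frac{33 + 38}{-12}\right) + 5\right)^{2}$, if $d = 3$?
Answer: $\frac{3481}{2304} \approx 1.5109$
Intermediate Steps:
$O{\left(M \right)} = 3 + 2 M^{2}$ ($O{\left(M \right)} = \left(M^{2} + M M\right) + 3 = \left(M^{2} + M^{2}\right) + 3 = 2 M^{2} + 3 = 3 + 2 M^{2}$)
$\left(\left(\frac{O{\left(-1 \right)}}{-16} + \frac{33 + 38}{-12}\right) + 5\right)^{2} = \left(\left(\frac{3 + 2 \left(-1\right)^{2}}{-16} + \frac{33 + 38}{-12}\right) + 5\right)^{2} = \left(\left(\left(3 + 2 \cdot 1\right) \left(- \frac{1}{16}\right) + 71 \left(- \frac{1}{12}\right)\right) + 5\right)^{2} = \left(\left(\left(3 + 2\right) \left(- \frac{1}{16}\right) - \frac{71}{12}\right) + 5\right)^{2} = \left(\left(5 \left(- \frac{1}{16}\right) - \frac{71}{12}\right) + 5\right)^{2} = \left(\left(- \frac{5}{16} - \frac{71}{12}\right) + 5\right)^{2} = \left(- \frac{299}{48} + 5\right)^{2} = \left(- \frac{59}{48}\right)^{2} = \frac{3481}{2304}$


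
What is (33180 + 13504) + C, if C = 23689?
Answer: 70373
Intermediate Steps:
(33180 + 13504) + C = (33180 + 13504) + 23689 = 46684 + 23689 = 70373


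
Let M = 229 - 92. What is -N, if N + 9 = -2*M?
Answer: 283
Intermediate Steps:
M = 137
N = -283 (N = -9 - 2*137 = -9 - 274 = -283)
-N = -1*(-283) = 283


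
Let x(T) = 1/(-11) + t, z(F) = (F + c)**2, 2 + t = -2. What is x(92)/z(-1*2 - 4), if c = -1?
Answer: -45/539 ≈ -0.083488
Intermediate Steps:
t = -4 (t = -2 - 2 = -4)
z(F) = (-1 + F)**2 (z(F) = (F - 1)**2 = (-1 + F)**2)
x(T) = -45/11 (x(T) = 1/(-11) - 4 = -1/11 - 4 = -45/11)
x(92)/z(-1*2 - 4) = -45/(11*(-1 + (-1*2 - 4))**2) = -45/(11*(-1 + (-2 - 4))**2) = -45/(11*(-1 - 6)**2) = -45/(11*((-7)**2)) = -45/11/49 = -45/11*1/49 = -45/539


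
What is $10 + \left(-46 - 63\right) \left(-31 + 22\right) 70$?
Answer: $68680$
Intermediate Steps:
$10 + \left(-46 - 63\right) \left(-31 + 22\right) 70 = 10 + \left(-109\right) \left(-9\right) 70 = 10 + 981 \cdot 70 = 10 + 68670 = 68680$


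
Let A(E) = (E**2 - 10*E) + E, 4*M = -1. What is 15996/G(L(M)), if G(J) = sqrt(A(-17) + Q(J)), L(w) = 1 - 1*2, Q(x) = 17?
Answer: 5332*sqrt(51)/51 ≈ 746.63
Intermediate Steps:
M = -1/4 (M = (1/4)*(-1) = -1/4 ≈ -0.25000)
A(E) = E**2 - 9*E
L(w) = -1 (L(w) = 1 - 2 = -1)
G(J) = 3*sqrt(51) (G(J) = sqrt(-17*(-9 - 17) + 17) = sqrt(-17*(-26) + 17) = sqrt(442 + 17) = sqrt(459) = 3*sqrt(51))
15996/G(L(M)) = 15996/((3*sqrt(51))) = 15996*(sqrt(51)/153) = 5332*sqrt(51)/51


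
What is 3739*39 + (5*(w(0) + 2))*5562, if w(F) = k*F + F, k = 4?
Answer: 201441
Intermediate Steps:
w(F) = 5*F (w(F) = 4*F + F = 5*F)
3739*39 + (5*(w(0) + 2))*5562 = 3739*39 + (5*(5*0 + 2))*5562 = 145821 + (5*(0 + 2))*5562 = 145821 + (5*2)*5562 = 145821 + 10*5562 = 145821 + 55620 = 201441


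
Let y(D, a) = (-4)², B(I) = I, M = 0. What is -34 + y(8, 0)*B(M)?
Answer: -34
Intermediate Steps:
y(D, a) = 16
-34 + y(8, 0)*B(M) = -34 + 16*0 = -34 + 0 = -34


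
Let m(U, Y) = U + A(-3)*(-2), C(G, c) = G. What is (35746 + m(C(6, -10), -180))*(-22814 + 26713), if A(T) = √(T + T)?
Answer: 139397048 - 7798*I*√6 ≈ 1.394e+8 - 19101.0*I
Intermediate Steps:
A(T) = √2*√T (A(T) = √(2*T) = √2*√T)
m(U, Y) = U - 2*I*√6 (m(U, Y) = U + (√2*√(-3))*(-2) = U + (√2*(I*√3))*(-2) = U + (I*√6)*(-2) = U - 2*I*√6)
(35746 + m(C(6, -10), -180))*(-22814 + 26713) = (35746 + (6 - 2*I*√6))*(-22814 + 26713) = (35752 - 2*I*√6)*3899 = 139397048 - 7798*I*√6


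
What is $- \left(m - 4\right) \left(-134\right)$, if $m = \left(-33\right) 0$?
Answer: $-536$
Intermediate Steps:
$m = 0$
$- \left(m - 4\right) \left(-134\right) = - \left(0 - 4\right) \left(-134\right) = - \left(-4\right) \left(-134\right) = \left(-1\right) 536 = -536$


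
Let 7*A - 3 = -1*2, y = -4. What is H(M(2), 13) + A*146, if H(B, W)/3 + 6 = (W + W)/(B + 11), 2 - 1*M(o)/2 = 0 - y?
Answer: 14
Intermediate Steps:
M(o) = -4 (M(o) = 4 - 2*(0 - 1*(-4)) = 4 - 2*(0 + 4) = 4 - 2*4 = 4 - 8 = -4)
H(B, W) = -18 + 6*W/(11 + B) (H(B, W) = -18 + 3*((W + W)/(B + 11)) = -18 + 3*((2*W)/(11 + B)) = -18 + 3*(2*W/(11 + B)) = -18 + 6*W/(11 + B))
A = 1/7 (A = 3/7 + (-1*2)/7 = 3/7 + (1/7)*(-2) = 3/7 - 2/7 = 1/7 ≈ 0.14286)
H(M(2), 13) + A*146 = 6*(-33 + 13 - 3*(-4))/(11 - 4) + (1/7)*146 = 6*(-33 + 13 + 12)/7 + 146/7 = 6*(1/7)*(-8) + 146/7 = -48/7 + 146/7 = 14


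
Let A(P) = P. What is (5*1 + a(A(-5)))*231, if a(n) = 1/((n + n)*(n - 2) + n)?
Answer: 75306/65 ≈ 1158.6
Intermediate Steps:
a(n) = 1/(n + 2*n*(-2 + n)) (a(n) = 1/((2*n)*(-2 + n) + n) = 1/(2*n*(-2 + n) + n) = 1/(n + 2*n*(-2 + n)))
(5*1 + a(A(-5)))*231 = (5*1 + 1/((-5)*(-3 + 2*(-5))))*231 = (5 - 1/(5*(-3 - 10)))*231 = (5 - ⅕/(-13))*231 = (5 - ⅕*(-1/13))*231 = (5 + 1/65)*231 = (326/65)*231 = 75306/65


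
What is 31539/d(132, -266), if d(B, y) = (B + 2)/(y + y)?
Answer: -8389374/67 ≈ -1.2521e+5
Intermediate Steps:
d(B, y) = (2 + B)/(2*y) (d(B, y) = (2 + B)/((2*y)) = (2 + B)*(1/(2*y)) = (2 + B)/(2*y))
31539/d(132, -266) = 31539/(((½)*(2 + 132)/(-266))) = 31539/(((½)*(-1/266)*134)) = 31539/(-67/266) = 31539*(-266/67) = -8389374/67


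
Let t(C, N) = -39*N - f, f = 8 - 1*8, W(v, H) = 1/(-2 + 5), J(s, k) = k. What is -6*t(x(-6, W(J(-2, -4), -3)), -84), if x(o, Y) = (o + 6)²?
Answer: -19656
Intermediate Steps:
W(v, H) = ⅓ (W(v, H) = 1/3 = ⅓)
f = 0 (f = 8 - 8 = 0)
x(o, Y) = (6 + o)²
t(C, N) = -39*N (t(C, N) = -39*N - 1*0 = -39*N + 0 = -39*N)
-6*t(x(-6, W(J(-2, -4), -3)), -84) = -(-234)*(-84) = -6*3276 = -19656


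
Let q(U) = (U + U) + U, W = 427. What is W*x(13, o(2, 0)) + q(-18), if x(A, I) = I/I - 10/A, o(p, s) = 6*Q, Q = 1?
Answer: 579/13 ≈ 44.538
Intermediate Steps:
o(p, s) = 6 (o(p, s) = 6*1 = 6)
q(U) = 3*U (q(U) = 2*U + U = 3*U)
x(A, I) = 1 - 10/A
W*x(13, o(2, 0)) + q(-18) = 427*((-10 + 13)/13) + 3*(-18) = 427*((1/13)*3) - 54 = 427*(3/13) - 54 = 1281/13 - 54 = 579/13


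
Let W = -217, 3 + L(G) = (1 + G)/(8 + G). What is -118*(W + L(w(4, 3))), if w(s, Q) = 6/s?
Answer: 492650/19 ≈ 25929.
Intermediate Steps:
L(G) = -3 + (1 + G)/(8 + G)
-118*(W + L(w(4, 3))) = -118*(-217 + (-23 - 12/4)/(8 + 6/4)) = -118*(-217 + (-23 - 12/4)/(8 + 6*(¼))) = -118*(-217 + (-23 - 2*3/2)/(8 + 3/2)) = -118*(-217 + (-23 - 3)/(19/2)) = -118*(-217 + (2/19)*(-26)) = -118*(-217 - 52/19) = -118*(-4175/19) = 492650/19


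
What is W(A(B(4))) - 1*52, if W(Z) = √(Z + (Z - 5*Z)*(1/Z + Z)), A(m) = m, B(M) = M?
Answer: -52 + 8*I ≈ -52.0 + 8.0*I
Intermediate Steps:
W(Z) = √(Z - 4*Z*(Z + 1/Z)) (W(Z) = √(Z + (-4*Z)*(Z + 1/Z)) = √(Z - 4*Z*(Z + 1/Z)))
W(A(B(4))) - 1*52 = √(-4 + 4 - 4*4²) - 1*52 = √(-4 + 4 - 4*16) - 52 = √(-4 + 4 - 64) - 52 = √(-64) - 52 = 8*I - 52 = -52 + 8*I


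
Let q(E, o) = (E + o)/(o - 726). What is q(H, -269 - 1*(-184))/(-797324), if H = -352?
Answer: -437/646629764 ≈ -6.7581e-7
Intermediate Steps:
q(E, o) = (E + o)/(-726 + o)
q(H, -269 - 1*(-184))/(-797324) = ((-352 + (-269 - 1*(-184)))/(-726 + (-269 - 1*(-184))))/(-797324) = ((-352 + (-269 + 184))/(-726 + (-269 + 184)))*(-1/797324) = ((-352 - 85)/(-726 - 85))*(-1/797324) = (-437/(-811))*(-1/797324) = -1/811*(-437)*(-1/797324) = (437/811)*(-1/797324) = -437/646629764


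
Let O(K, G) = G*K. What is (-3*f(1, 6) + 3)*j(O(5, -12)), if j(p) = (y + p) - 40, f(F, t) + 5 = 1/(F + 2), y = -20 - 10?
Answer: -2210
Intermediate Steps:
y = -30
f(F, t) = -5 + 1/(2 + F) (f(F, t) = -5 + 1/(F + 2) = -5 + 1/(2 + F))
j(p) = -70 + p (j(p) = (-30 + p) - 40 = -70 + p)
(-3*f(1, 6) + 3)*j(O(5, -12)) = (-3*(-9 - 5*1)/(2 + 1) + 3)*(-70 - 12*5) = (-3*(-9 - 5)/3 + 3)*(-70 - 60) = (-(-14) + 3)*(-130) = (-3*(-14/3) + 3)*(-130) = (14 + 3)*(-130) = 17*(-130) = -2210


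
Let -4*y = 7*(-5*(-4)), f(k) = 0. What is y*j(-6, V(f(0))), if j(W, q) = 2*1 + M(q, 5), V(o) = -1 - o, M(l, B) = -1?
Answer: -35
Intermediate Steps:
j(W, q) = 1 (j(W, q) = 2*1 - 1 = 2 - 1 = 1)
y = -35 (y = -7*(-5*(-4))/4 = -7*20/4 = -¼*140 = -35)
y*j(-6, V(f(0))) = -35*1 = -35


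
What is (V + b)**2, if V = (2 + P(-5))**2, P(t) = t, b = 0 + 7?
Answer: 256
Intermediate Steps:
b = 7
V = 9 (V = (2 - 5)**2 = (-3)**2 = 9)
(V + b)**2 = (9 + 7)**2 = 16**2 = 256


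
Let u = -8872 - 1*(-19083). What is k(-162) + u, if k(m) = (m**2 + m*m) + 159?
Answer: 62858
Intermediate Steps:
k(m) = 159 + 2*m**2 (k(m) = (m**2 + m**2) + 159 = 2*m**2 + 159 = 159 + 2*m**2)
u = 10211 (u = -8872 + 19083 = 10211)
k(-162) + u = (159 + 2*(-162)**2) + 10211 = (159 + 2*26244) + 10211 = (159 + 52488) + 10211 = 52647 + 10211 = 62858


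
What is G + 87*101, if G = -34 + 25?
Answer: 8778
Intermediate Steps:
G = -9
G + 87*101 = -9 + 87*101 = -9 + 8787 = 8778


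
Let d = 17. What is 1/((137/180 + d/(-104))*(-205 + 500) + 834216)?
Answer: 936/780991199 ≈ 1.1985e-6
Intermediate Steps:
1/((137/180 + d/(-104))*(-205 + 500) + 834216) = 1/((137/180 + 17/(-104))*(-205 + 500) + 834216) = 1/((137*(1/180) + 17*(-1/104))*295 + 834216) = 1/((137/180 - 17/104)*295 + 834216) = 1/((2797/4680)*295 + 834216) = 1/(165023/936 + 834216) = 1/(780991199/936) = 936/780991199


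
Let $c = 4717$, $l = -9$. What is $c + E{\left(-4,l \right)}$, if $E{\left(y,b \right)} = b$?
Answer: $4708$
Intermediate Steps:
$c + E{\left(-4,l \right)} = 4717 - 9 = 4708$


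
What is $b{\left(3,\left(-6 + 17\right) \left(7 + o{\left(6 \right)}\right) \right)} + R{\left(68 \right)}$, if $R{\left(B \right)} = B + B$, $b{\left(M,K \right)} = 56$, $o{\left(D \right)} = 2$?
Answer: $192$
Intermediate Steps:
$R{\left(B \right)} = 2 B$
$b{\left(3,\left(-6 + 17\right) \left(7 + o{\left(6 \right)}\right) \right)} + R{\left(68 \right)} = 56 + 2 \cdot 68 = 56 + 136 = 192$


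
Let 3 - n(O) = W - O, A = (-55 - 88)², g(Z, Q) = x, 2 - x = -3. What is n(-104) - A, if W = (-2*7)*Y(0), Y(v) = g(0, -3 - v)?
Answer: -20480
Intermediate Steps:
x = 5 (x = 2 - 1*(-3) = 2 + 3 = 5)
g(Z, Q) = 5
Y(v) = 5
A = 20449 (A = (-143)² = 20449)
W = -70 (W = -2*7*5 = -14*5 = -70)
n(O) = 73 + O (n(O) = 3 - (-70 - O) = 3 + (70 + O) = 73 + O)
n(-104) - A = (73 - 104) - 1*20449 = -31 - 20449 = -20480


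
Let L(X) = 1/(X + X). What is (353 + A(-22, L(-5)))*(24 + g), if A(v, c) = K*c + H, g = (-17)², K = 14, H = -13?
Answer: 529909/5 ≈ 1.0598e+5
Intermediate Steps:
g = 289
L(X) = 1/(2*X)
A(v, c) = -13 + 14*c (A(v, c) = 14*c - 13 = -13 + 14*c)
(353 + A(-22, L(-5)))*(24 + g) = (353 + (-13 + 14*((½)/(-5))))*(24 + 289) = (353 + (-13 + 14*((½)*(-⅕))))*313 = (353 + (-13 + 14*(-⅒)))*313 = (353 + (-13 - 7/5))*313 = (353 - 72/5)*313 = (1693/5)*313 = 529909/5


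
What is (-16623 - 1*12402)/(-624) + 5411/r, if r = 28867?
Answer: 280413713/6004336 ≈ 46.702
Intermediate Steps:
(-16623 - 1*12402)/(-624) + 5411/r = (-16623 - 1*12402)/(-624) + 5411/28867 = (-16623 - 12402)*(-1/624) + 5411*(1/28867) = -29025*(-1/624) + 5411/28867 = 9675/208 + 5411/28867 = 280413713/6004336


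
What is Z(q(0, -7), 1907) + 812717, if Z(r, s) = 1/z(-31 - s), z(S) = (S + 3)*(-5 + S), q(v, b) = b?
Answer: 3055576168486/3759705 ≈ 8.1272e+5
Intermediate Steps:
z(S) = (-5 + S)*(3 + S) (z(S) = (3 + S)*(-5 + S) = (-5 + S)*(3 + S))
Z(r, s) = 1/(47 + (-31 - s)² + 2*s) (Z(r, s) = 1/(-15 + (-31 - s)² - 2*(-31 - s)) = 1/(-15 + (-31 - s)² + (62 + 2*s)) = 1/(47 + (-31 - s)² + 2*s))
Z(q(0, -7), 1907) + 812717 = 1/(1008 + 1907² + 64*1907) + 812717 = 1/(1008 + 3636649 + 122048) + 812717 = 1/3759705 + 812717 = 3055576168486/3759705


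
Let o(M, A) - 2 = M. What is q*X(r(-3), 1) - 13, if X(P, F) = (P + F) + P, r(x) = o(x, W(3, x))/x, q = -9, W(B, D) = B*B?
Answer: -28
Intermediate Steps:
W(B, D) = B²
o(M, A) = 2 + M
r(x) = (2 + x)/x
X(P, F) = F + 2*P (X(P, F) = (F + P) + P = F + 2*P)
q*X(r(-3), 1) - 13 = -9*(1 + 2*((2 - 3)/(-3))) - 13 = -9*(1 + 2*(-⅓*(-1))) - 13 = -9*(1 + 2*(⅓)) - 13 = -9*(1 + ⅔) - 13 = -9*5/3 - 13 = -15 - 13 = -28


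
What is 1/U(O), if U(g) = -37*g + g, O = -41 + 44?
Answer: -1/108 ≈ -0.0092593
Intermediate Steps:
O = 3
U(g) = -36*g
1/U(O) = 1/(-36*3) = 1/(-108) = -1/108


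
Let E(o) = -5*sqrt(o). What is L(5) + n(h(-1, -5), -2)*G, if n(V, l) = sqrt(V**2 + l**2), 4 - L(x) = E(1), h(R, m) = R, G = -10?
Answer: 9 - 10*sqrt(5) ≈ -13.361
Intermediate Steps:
L(x) = 9 (L(x) = 4 - (-5)*sqrt(1) = 4 - (-5) = 4 - 1*(-5) = 4 + 5 = 9)
L(5) + n(h(-1, -5), -2)*G = 9 + sqrt((-1)**2 + (-2)**2)*(-10) = 9 + sqrt(1 + 4)*(-10) = 9 + sqrt(5)*(-10) = 9 - 10*sqrt(5)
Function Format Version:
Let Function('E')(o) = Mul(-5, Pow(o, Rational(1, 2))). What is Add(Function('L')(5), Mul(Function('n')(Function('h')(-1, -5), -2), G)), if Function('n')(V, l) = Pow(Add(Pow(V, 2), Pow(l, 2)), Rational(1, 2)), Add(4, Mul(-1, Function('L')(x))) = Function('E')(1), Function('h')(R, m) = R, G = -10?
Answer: Add(9, Mul(-10, Pow(5, Rational(1, 2)))) ≈ -13.361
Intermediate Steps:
Function('L')(x) = 9 (Function('L')(x) = Add(4, Mul(-1, Mul(-5, Pow(1, Rational(1, 2))))) = Add(4, Mul(-1, Mul(-5, 1))) = Add(4, Mul(-1, -5)) = Add(4, 5) = 9)
Add(Function('L')(5), Mul(Function('n')(Function('h')(-1, -5), -2), G)) = Add(9, Mul(Pow(Add(Pow(-1, 2), Pow(-2, 2)), Rational(1, 2)), -10)) = Add(9, Mul(Pow(Add(1, 4), Rational(1, 2)), -10)) = Add(9, Mul(Pow(5, Rational(1, 2)), -10)) = Add(9, Mul(-10, Pow(5, Rational(1, 2))))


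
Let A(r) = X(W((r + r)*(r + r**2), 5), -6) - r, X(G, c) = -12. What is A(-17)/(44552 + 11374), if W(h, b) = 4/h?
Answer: 5/55926 ≈ 8.9404e-5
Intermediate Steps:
A(r) = -12 - r
A(-17)/(44552 + 11374) = (-12 - 1*(-17))/(44552 + 11374) = (-12 + 17)/55926 = 5*(1/55926) = 5/55926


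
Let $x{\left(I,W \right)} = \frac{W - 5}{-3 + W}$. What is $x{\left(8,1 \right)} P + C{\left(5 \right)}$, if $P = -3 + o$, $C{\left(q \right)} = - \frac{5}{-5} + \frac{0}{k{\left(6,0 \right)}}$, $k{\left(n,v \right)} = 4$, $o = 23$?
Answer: $41$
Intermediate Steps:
$C{\left(q \right)} = 1$ ($C{\left(q \right)} = - \frac{5}{-5} + \frac{0}{4} = \left(-5\right) \left(- \frac{1}{5}\right) + 0 \cdot \frac{1}{4} = 1 + 0 = 1$)
$P = 20$ ($P = -3 + 23 = 20$)
$x{\left(I,W \right)} = \frac{-5 + W}{-3 + W}$
$x{\left(8,1 \right)} P + C{\left(5 \right)} = \frac{-5 + 1}{-3 + 1} \cdot 20 + 1 = \frac{1}{-2} \left(-4\right) 20 + 1 = \left(- \frac{1}{2}\right) \left(-4\right) 20 + 1 = 2 \cdot 20 + 1 = 40 + 1 = 41$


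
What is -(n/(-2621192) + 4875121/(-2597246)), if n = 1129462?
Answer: 3928029706471/1701970109308 ≈ 2.3079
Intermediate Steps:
-(n/(-2621192) + 4875121/(-2597246)) = -(1129462/(-2621192) + 4875121/(-2597246)) = -(1129462*(-1/2621192) + 4875121*(-1/2597246)) = -(-564731/1310596 - 4875121/2597246) = -1*(-3928029706471/1701970109308) = 3928029706471/1701970109308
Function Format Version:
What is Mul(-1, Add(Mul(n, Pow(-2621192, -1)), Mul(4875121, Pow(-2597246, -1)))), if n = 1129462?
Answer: Rational(3928029706471, 1701970109308) ≈ 2.3079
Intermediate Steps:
Mul(-1, Add(Mul(n, Pow(-2621192, -1)), Mul(4875121, Pow(-2597246, -1)))) = Mul(-1, Add(Mul(1129462, Pow(-2621192, -1)), Mul(4875121, Pow(-2597246, -1)))) = Mul(-1, Add(Mul(1129462, Rational(-1, 2621192)), Mul(4875121, Rational(-1, 2597246)))) = Mul(-1, Add(Rational(-564731, 1310596), Rational(-4875121, 2597246))) = Mul(-1, Rational(-3928029706471, 1701970109308)) = Rational(3928029706471, 1701970109308)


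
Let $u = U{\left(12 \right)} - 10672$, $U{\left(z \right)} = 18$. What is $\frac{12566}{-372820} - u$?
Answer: $\frac{1986005857}{186410} \approx 10654.0$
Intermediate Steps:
$u = -10654$ ($u = 18 - 10672 = -10654$)
$\frac{12566}{-372820} - u = \frac{12566}{-372820} - -10654 = 12566 \left(- \frac{1}{372820}\right) + 10654 = - \frac{6283}{186410} + 10654 = \frac{1986005857}{186410}$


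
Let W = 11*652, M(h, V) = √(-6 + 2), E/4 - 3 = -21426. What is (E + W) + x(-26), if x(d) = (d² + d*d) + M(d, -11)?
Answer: -77168 + 2*I ≈ -77168.0 + 2.0*I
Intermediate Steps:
E = -85692 (E = 12 + 4*(-21426) = 12 - 85704 = -85692)
M(h, V) = 2*I (M(h, V) = √(-4) = 2*I)
x(d) = 2*I + 2*d² (x(d) = (d² + d*d) + 2*I = (d² + d²) + 2*I = 2*d² + 2*I = 2*I + 2*d²)
W = 7172
(E + W) + x(-26) = (-85692 + 7172) + (2*I + 2*(-26)²) = -78520 + (2*I + 2*676) = -78520 + (2*I + 1352) = -78520 + (1352 + 2*I) = -77168 + 2*I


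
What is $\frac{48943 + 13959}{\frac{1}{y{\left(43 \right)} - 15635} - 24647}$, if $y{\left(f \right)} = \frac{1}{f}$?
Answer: $- \frac{42289266208}{16570276731} \approx -2.5521$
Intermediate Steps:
$\frac{48943 + 13959}{\frac{1}{y{\left(43 \right)} - 15635} - 24647} = \frac{48943 + 13959}{\frac{1}{\frac{1}{43} - 15635} - 24647} = \frac{62902}{\frac{1}{\frac{1}{43} - 15635} - 24647} = \frac{62902}{\frac{1}{- \frac{672304}{43}} - 24647} = \frac{62902}{- \frac{43}{672304} - 24647} = \frac{62902}{- \frac{16570276731}{672304}} = 62902 \left(- \frac{672304}{16570276731}\right) = - \frac{42289266208}{16570276731}$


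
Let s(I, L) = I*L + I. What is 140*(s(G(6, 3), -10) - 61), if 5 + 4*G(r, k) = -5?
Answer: -5390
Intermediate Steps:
G(r, k) = -5/2 (G(r, k) = -5/4 + (1/4)*(-5) = -5/4 - 5/4 = -5/2)
s(I, L) = I + I*L
140*(s(G(6, 3), -10) - 61) = 140*(-5*(1 - 10)/2 - 61) = 140*(-5/2*(-9) - 61) = 140*(45/2 - 61) = 140*(-77/2) = -5390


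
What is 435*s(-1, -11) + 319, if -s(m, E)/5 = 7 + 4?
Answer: -23606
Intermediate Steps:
s(m, E) = -55 (s(m, E) = -5*(7 + 4) = -5*11 = -55)
435*s(-1, -11) + 319 = 435*(-55) + 319 = -23925 + 319 = -23606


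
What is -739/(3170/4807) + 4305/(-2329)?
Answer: -8287123567/7382930 ≈ -1122.5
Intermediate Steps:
-739/(3170/4807) + 4305/(-2329) = -739/(3170*(1/4807)) + 4305*(-1/2329) = -739/3170/4807 - 4305/2329 = -739*4807/3170 - 4305/2329 = -3552373/3170 - 4305/2329 = -8287123567/7382930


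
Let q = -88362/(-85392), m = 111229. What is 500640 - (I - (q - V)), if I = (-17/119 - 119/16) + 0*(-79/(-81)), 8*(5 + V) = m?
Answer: 32327987345/66416 ≈ 4.8675e+5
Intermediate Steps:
q = 4909/4744 (q = -88362*(-1/85392) = 4909/4744 ≈ 1.0348)
V = 111189/8 (V = -5 + (1/8)*111229 = -5 + 111229/8 = 111189/8 ≈ 13899.)
I = -849/112 (I = (-17*1/119 - 119*1/16) + 0*(-79*(-1/81)) = (-1/7 - 119/16) + 0*(79/81) = -849/112 + 0 = -849/112 ≈ -7.5804)
500640 - (I - (q - V)) = 500640 - (-849/112 - (4909/4744 - 1*111189/8)) = 500640 - (-849/112 - (4909/4744 - 111189/8)) = 500640 - (-849/112 - 1*(-8241271/593)) = 500640 - (-849/112 + 8241271/593) = 500640 - 1*922518895/66416 = 500640 - 922518895/66416 = 32327987345/66416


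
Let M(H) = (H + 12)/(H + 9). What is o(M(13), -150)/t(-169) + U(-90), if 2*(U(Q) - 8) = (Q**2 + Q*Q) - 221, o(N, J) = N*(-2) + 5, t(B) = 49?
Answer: 8621365/1078 ≈ 7997.6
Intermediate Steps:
M(H) = (12 + H)/(9 + H)
o(N, J) = 5 - 2*N (o(N, J) = -2*N + 5 = 5 - 2*N)
U(Q) = -205/2 + Q**2 (U(Q) = 8 + ((Q**2 + Q*Q) - 221)/2 = 8 + ((Q**2 + Q**2) - 221)/2 = 8 + (2*Q**2 - 221)/2 = 8 + (-221 + 2*Q**2)/2 = 8 + (-221/2 + Q**2) = -205/2 + Q**2)
o(M(13), -150)/t(-169) + U(-90) = (5 - 2*(12 + 13)/(9 + 13))/49 + (-205/2 + (-90)**2) = (5 - 2*25/22)*(1/49) + (-205/2 + 8100) = (5 - 25/11)*(1/49) + 15995/2 = (30/11)*(1/49) + 15995/2 = 30/539 + 15995/2 = 8621365/1078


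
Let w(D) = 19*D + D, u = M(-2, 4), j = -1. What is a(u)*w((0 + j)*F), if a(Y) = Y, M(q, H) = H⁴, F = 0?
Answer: 0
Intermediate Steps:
u = 256 (u = 4⁴ = 256)
w(D) = 20*D
a(u)*w((0 + j)*F) = 256*(20*((0 - 1)*0)) = 256*(20*(-1*0)) = 256*(20*0) = 256*0 = 0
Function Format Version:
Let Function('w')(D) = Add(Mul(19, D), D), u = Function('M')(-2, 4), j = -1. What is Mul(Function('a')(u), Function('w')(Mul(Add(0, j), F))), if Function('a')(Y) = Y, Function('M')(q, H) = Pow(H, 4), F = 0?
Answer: 0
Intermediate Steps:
u = 256 (u = Pow(4, 4) = 256)
Function('w')(D) = Mul(20, D)
Mul(Function('a')(u), Function('w')(Mul(Add(0, j), F))) = Mul(256, Mul(20, Mul(Add(0, -1), 0))) = Mul(256, Mul(20, Mul(-1, 0))) = Mul(256, Mul(20, 0)) = Mul(256, 0) = 0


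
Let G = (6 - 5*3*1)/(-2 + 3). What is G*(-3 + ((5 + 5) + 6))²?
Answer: -1521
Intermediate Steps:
G = -9 (G = (6 - 15*1)/1 = (6 - 15)*1 = -9*1 = -9)
G*(-3 + ((5 + 5) + 6))² = -9*(-3 + ((5 + 5) + 6))² = -9*(-3 + (10 + 6))² = -9*(-3 + 16)² = -9*13² = -9*169 = -1521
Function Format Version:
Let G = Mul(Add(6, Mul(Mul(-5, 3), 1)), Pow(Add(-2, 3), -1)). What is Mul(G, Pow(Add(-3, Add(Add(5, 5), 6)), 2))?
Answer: -1521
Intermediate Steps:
G = -9 (G = Mul(Add(6, Mul(-15, 1)), Pow(1, -1)) = Mul(Add(6, -15), 1) = Mul(-9, 1) = -9)
Mul(G, Pow(Add(-3, Add(Add(5, 5), 6)), 2)) = Mul(-9, Pow(Add(-3, Add(Add(5, 5), 6)), 2)) = Mul(-9, Pow(Add(-3, Add(10, 6)), 2)) = Mul(-9, Pow(Add(-3, 16), 2)) = Mul(-9, Pow(13, 2)) = Mul(-9, 169) = -1521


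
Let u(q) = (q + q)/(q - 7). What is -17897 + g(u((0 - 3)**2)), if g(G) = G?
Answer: -17888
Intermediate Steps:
u(q) = 2*q/(-7 + q) (u(q) = (2*q)/(-7 + q) = 2*q/(-7 + q))
-17897 + g(u((0 - 3)**2)) = -17897 + 2*(0 - 3)**2/(-7 + (0 - 3)**2) = -17897 + 2*(-3)**2/(-7 + (-3)**2) = -17897 + 2*9/(-7 + 9) = -17897 + 2*9/2 = -17897 + 2*9*(1/2) = -17897 + 9 = -17888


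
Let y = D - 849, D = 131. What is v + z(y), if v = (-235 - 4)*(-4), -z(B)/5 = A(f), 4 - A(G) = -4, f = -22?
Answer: 916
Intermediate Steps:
y = -718 (y = 131 - 849 = -718)
A(G) = 8 (A(G) = 4 - 1*(-4) = 4 + 4 = 8)
z(B) = -40 (z(B) = -5*8 = -40)
v = 956 (v = -239*(-4) = 956)
v + z(y) = 956 - 40 = 916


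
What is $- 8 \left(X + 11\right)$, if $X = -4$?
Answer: $-56$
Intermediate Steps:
$- 8 \left(X + 11\right) = - 8 \left(-4 + 11\right) = \left(-8\right) 7 = -56$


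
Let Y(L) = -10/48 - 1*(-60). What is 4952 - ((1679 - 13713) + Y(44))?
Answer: 406229/24 ≈ 16926.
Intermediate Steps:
Y(L) = 1435/24 (Y(L) = -10*1/48 + 60 = -5/24 + 60 = 1435/24)
4952 - ((1679 - 13713) + Y(44)) = 4952 - ((1679 - 13713) + 1435/24) = 4952 - (-12034 + 1435/24) = 4952 - 1*(-287381/24) = 4952 + 287381/24 = 406229/24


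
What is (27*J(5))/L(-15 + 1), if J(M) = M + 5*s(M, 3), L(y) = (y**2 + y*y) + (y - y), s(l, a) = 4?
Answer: 675/392 ≈ 1.7219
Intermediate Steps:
L(y) = 2*y**2 (L(y) = (y**2 + y**2) + 0 = 2*y**2 + 0 = 2*y**2)
J(M) = 20 + M (J(M) = M + 5*4 = M + 20 = 20 + M)
(27*J(5))/L(-15 + 1) = (27*(20 + 5))/((2*(-15 + 1)**2)) = (27*25)/((2*(-14)**2)) = 675/((2*196)) = 675/392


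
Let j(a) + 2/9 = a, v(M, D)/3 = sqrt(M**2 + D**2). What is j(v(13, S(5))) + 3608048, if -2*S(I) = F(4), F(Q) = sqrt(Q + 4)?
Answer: 32472430/9 + 9*sqrt(19) ≈ 3.6081e+6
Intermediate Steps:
F(Q) = sqrt(4 + Q)
S(I) = -sqrt(2) (S(I) = -sqrt(4 + 4)/2 = -sqrt(2))
v(M, D) = 3*sqrt(D**2 + M**2) (v(M, D) = 3*sqrt(M**2 + D**2) = 3*sqrt(D**2 + M**2))
j(a) = -2/9 + a
j(v(13, S(5))) + 3608048 = (-2/9 + 3*sqrt((-sqrt(2))**2 + 13**2)) + 3608048 = (-2/9 + 3*sqrt(2 + 169)) + 3608048 = (-2/9 + 3*sqrt(171)) + 3608048 = (-2/9 + 3*(3*sqrt(19))) + 3608048 = (-2/9 + 9*sqrt(19)) + 3608048 = 32472430/9 + 9*sqrt(19)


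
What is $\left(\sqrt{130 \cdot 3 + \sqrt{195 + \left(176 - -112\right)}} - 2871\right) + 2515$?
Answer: $-356 + \sqrt{390 + \sqrt{483}} \approx -335.7$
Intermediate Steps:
$\left(\sqrt{130 \cdot 3 + \sqrt{195 + \left(176 - -112\right)}} - 2871\right) + 2515 = \left(\sqrt{390 + \sqrt{195 + \left(176 + 112\right)}} - 2871\right) + 2515 = \left(\sqrt{390 + \sqrt{195 + 288}} - 2871\right) + 2515 = \left(\sqrt{390 + \sqrt{483}} - 2871\right) + 2515 = \left(-2871 + \sqrt{390 + \sqrt{483}}\right) + 2515 = -356 + \sqrt{390 + \sqrt{483}}$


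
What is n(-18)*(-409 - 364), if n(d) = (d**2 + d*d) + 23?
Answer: -518683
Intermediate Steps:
n(d) = 23 + 2*d**2 (n(d) = (d**2 + d**2) + 23 = 2*d**2 + 23 = 23 + 2*d**2)
n(-18)*(-409 - 364) = (23 + 2*(-18)**2)*(-409 - 364) = (23 + 2*324)*(-773) = (23 + 648)*(-773) = 671*(-773) = -518683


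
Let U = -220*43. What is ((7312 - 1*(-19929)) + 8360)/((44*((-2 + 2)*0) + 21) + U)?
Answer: -35601/9439 ≈ -3.7717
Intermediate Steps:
U = -9460
((7312 - 1*(-19929)) + 8360)/((44*((-2 + 2)*0) + 21) + U) = ((7312 - 1*(-19929)) + 8360)/((44*((-2 + 2)*0) + 21) - 9460) = ((7312 + 19929) + 8360)/((44*(0*0) + 21) - 9460) = (27241 + 8360)/((44*0 + 21) - 9460) = 35601/((0 + 21) - 9460) = 35601/(21 - 9460) = 35601/(-9439) = 35601*(-1/9439) = -35601/9439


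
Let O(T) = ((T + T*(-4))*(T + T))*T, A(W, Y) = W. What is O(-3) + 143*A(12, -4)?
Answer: 1878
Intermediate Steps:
O(T) = -6*T³ (O(T) = ((T - 4*T)*(2*T))*T = ((-3*T)*(2*T))*T = (-6*T²)*T = -6*T³)
O(-3) + 143*A(12, -4) = -6*(-3)³ + 143*12 = -6*(-27) + 1716 = 162 + 1716 = 1878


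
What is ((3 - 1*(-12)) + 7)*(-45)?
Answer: -990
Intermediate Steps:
((3 - 1*(-12)) + 7)*(-45) = ((3 + 12) + 7)*(-45) = (15 + 7)*(-45) = 22*(-45) = -990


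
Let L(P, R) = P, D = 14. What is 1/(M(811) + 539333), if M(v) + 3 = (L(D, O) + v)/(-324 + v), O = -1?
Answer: 487/262654535 ≈ 1.8541e-6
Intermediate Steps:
M(v) = -3 + (14 + v)/(-324 + v)
1/(M(811) + 539333) = 1/(2*(493 - 1*811)/(-324 + 811) + 539333) = 1/(2*(493 - 811)/487 + 539333) = 1/(2*(1/487)*(-318) + 539333) = 1/(-636/487 + 539333) = 1/(262654535/487) = 487/262654535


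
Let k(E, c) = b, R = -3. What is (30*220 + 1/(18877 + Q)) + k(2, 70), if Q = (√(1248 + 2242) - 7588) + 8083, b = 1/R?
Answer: 1238331414737/187635447 - √3490/375270894 ≈ 6599.7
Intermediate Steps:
b = -⅓ (b = 1/(-3) = -⅓ ≈ -0.33333)
k(E, c) = -⅓
Q = 495 + √3490 (Q = (√3490 - 7588) + 8083 = (-7588 + √3490) + 8083 = 495 + √3490 ≈ 554.08)
(30*220 + 1/(18877 + Q)) + k(2, 70) = (30*220 + 1/(18877 + (495 + √3490))) - ⅓ = (6600 + 1/(19372 + √3490)) - ⅓ = 19799/3 + 1/(19372 + √3490)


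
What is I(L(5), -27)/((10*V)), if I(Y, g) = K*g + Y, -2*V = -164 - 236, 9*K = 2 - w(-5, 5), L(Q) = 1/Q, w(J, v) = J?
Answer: -13/1250 ≈ -0.010400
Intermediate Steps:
L(Q) = 1/Q
K = 7/9 (K = (2 - 1*(-5))/9 = (2 + 5)/9 = (1/9)*7 = 7/9 ≈ 0.77778)
V = 200 (V = -(-164 - 236)/2 = -1/2*(-400) = 200)
I(Y, g) = Y + 7*g/9 (I(Y, g) = 7*g/9 + Y = Y + 7*g/9)
I(L(5), -27)/((10*V)) = (1/5 + (7/9)*(-27))/((10*200)) = (1/5 - 21)/2000 = -104/5*1/2000 = -13/1250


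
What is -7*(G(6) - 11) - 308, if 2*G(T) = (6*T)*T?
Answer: -987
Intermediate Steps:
G(T) = 3*T**2 (G(T) = ((6*T)*T)/2 = (6*T**2)/2 = 3*T**2)
-7*(G(6) - 11) - 308 = -7*(3*6**2 - 11) - 308 = -7*(3*36 - 11) - 308 = -7*(108 - 11) - 308 = -7*97 - 308 = -679 - 308 = -987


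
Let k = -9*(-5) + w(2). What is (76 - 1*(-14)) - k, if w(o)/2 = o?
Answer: 41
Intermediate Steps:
w(o) = 2*o
k = 49 (k = -9*(-5) + 2*2 = 45 + 4 = 49)
(76 - 1*(-14)) - k = (76 - 1*(-14)) - 1*49 = (76 + 14) - 49 = 90 - 49 = 41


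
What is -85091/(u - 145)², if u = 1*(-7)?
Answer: -85091/23104 ≈ -3.6830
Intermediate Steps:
u = -7
-85091/(u - 145)² = -85091/(-7 - 145)² = -85091/((-152)²) = -85091/23104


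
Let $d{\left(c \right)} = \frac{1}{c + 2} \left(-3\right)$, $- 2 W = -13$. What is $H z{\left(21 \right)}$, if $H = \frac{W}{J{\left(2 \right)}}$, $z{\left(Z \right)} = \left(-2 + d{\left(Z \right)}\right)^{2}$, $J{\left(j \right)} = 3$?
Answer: $\frac{31213}{3174} \approx 9.834$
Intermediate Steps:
$W = \frac{13}{2}$ ($W = \left(- \frac{1}{2}\right) \left(-13\right) = \frac{13}{2} \approx 6.5$)
$d{\left(c \right)} = - \frac{3}{2 + c}$ ($d{\left(c \right)} = \frac{1}{2 + c} \left(-3\right) = - \frac{3}{2 + c}$)
$z{\left(Z \right)} = \left(-2 - \frac{3}{2 + Z}\right)^{2}$
$H = \frac{13}{6}$ ($H = \frac{13}{2 \cdot 3} = \frac{13}{2} \cdot \frac{1}{3} = \frac{13}{6} \approx 2.1667$)
$H z{\left(21 \right)} = \frac{13 \frac{\left(7 + 2 \cdot 21\right)^{2}}{\left(2 + 21\right)^{2}}}{6} = \frac{13 \frac{\left(7 + 42\right)^{2}}{529}}{6} = \frac{13 \frac{49^{2}}{529}}{6} = \frac{13 \cdot \frac{1}{529} \cdot 2401}{6} = \frac{13}{6} \cdot \frac{2401}{529} = \frac{31213}{3174}$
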